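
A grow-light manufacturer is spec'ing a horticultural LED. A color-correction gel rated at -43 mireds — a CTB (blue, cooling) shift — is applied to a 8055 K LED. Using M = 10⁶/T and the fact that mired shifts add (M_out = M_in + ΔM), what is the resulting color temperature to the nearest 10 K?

M_in = 10⁶/8055 = 124.15 mireds.
M_out = 124.15 + (-43) = 81.15 mireds.
T_out = 10⁶/81.15 = 12323.4 K → 12320 K.

12320 K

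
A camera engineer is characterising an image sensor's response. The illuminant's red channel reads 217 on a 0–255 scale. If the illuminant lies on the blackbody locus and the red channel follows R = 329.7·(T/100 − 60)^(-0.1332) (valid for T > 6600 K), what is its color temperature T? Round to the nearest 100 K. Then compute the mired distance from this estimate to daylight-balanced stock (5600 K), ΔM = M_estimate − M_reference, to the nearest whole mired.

-58 mireds

(t − 60)^(-0.1332) = 217/329.7 = 0.65817.
t − 60 = 0.65817^(1/-0.1332) = 0.65817^(-7.508) = 23.110, so t = 83.110.
T = 100·t = 8311 K → 8300 K to the nearest 100 K.
M_estimate = 10⁶/8300 = 120.48; M_reference = 10⁶/5600 = 178.57.
ΔM = 120.48 − 178.57 = -58.09 → -58 mireds.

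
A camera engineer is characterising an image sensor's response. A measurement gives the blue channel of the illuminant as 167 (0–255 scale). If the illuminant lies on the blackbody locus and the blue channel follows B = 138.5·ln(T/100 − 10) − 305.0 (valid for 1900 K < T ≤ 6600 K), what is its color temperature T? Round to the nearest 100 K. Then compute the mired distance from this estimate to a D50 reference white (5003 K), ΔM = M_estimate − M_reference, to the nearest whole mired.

ln(t − 10) = (167 + 305.0) / 138.5 = 3.4079.
t − 10 = e^3.4079 = 30.203, so t = 40.203.
T = 100·t = 4020 K → 4000 K to the nearest 100 K.
M_estimate = 10⁶/4000 = 250.00; M_reference = 10⁶/5003 = 199.88.
ΔM = 250.00 − 199.88 = 50.12 → +50 mireds.

+50 mireds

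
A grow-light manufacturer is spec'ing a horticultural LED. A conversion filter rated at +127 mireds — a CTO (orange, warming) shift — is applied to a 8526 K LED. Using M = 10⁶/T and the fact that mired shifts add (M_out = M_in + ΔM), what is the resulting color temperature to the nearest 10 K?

4090 K

M_in = 10⁶/8526 = 117.29 mireds.
M_out = 117.29 + (+127) = 244.29 mireds.
T_out = 10⁶/244.29 = 4093.5 K → 4090 K.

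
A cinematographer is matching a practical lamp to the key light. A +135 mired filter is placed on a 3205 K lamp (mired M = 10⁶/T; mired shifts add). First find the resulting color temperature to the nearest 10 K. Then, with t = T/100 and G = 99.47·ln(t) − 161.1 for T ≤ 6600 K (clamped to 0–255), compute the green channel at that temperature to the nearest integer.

148

M_in = 10⁶/3205 = 312.01; M_out = 312.01 + (+135) = 447.01.
T_out = 10⁶/447.01 = 2237.1 K → 2240 K; t = 22.4.
G = 99.47·ln 22.4 − 161.1 = 99.47·3.1091 − 161.1 = 148.158.
Rounded: 148.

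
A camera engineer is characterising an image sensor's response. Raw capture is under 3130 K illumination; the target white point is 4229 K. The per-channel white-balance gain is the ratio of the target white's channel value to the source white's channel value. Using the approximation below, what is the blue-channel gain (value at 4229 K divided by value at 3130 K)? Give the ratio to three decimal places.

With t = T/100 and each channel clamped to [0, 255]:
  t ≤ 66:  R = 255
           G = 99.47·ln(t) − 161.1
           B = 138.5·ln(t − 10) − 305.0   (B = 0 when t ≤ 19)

At 3130 K (t = 31.3):
  B = 138.5·ln(31.3 − 10) − 305.0 = 138.5·ln 21.3 − 305.0 = 138.5·3.0587 − 305.0 = 118.631.
At 4229 K (t = 42.29):
  B = 138.5·ln(42.29 − 10) − 305.0 = 138.5·ln 32.29 − 305.0 = 138.5·3.4748 − 305.0 = 176.254.
Gain = 176.254 / 118.631 = 1.4857 → 1.486.

1.486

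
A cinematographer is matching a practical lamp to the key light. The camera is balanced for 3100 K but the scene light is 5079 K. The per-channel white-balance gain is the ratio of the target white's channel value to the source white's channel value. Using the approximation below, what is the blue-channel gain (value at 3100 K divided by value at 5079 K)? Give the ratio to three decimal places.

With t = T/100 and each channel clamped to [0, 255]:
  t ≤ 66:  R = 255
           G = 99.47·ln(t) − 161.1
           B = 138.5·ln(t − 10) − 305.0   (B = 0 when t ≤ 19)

0.559

At 5079 K (t = 50.79):
  B = 138.5·ln(50.79 − 10) − 305.0 = 138.5·ln 40.79 − 305.0 = 138.5·3.7084 − 305.0 = 208.619.
At 3100 K (t = 31):
  B = 138.5·ln(31 − 10) − 305.0 = 138.5·ln 21 − 305.0 = 138.5·3.0445 − 305.0 = 116.666.
Gain = 116.666 / 208.619 = 0.5592 → 0.559.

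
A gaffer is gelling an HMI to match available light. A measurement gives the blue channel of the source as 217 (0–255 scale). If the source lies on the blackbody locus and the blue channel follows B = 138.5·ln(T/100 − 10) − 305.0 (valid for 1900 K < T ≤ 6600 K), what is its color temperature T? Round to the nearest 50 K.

5350 K

ln(t − 10) = (217 + 305.0) / 138.5 = 3.7690.
t − 10 = e^3.7690 = 43.335, so t = 53.335.
T = 100·t = 5333 K → 5350 K to the nearest 50 K.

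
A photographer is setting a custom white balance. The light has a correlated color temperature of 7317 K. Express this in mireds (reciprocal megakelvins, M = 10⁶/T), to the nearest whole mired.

M = 10⁶ / 7317 = 136.668 → 137 mireds.

137 mireds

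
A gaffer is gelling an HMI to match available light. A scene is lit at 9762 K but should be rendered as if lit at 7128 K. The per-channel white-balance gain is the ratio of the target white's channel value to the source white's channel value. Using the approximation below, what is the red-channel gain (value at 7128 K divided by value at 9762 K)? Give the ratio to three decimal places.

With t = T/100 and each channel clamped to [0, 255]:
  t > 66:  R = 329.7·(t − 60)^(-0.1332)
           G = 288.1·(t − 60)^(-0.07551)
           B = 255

At 9762 K (t = 97.62):
  R = 329.7·(97.62 − 60)^(-0.1332) = 329.7·37.62^(-0.1332) = 329.7·0.61681 = 203.364.
At 7128 K (t = 71.28):
  R = 329.7·(71.28 − 60)^(-0.1332) = 329.7·11.28^(-0.1332) = 329.7·0.72416 = 238.754.
Gain = 238.754 / 203.364 = 1.1740 → 1.174.

1.174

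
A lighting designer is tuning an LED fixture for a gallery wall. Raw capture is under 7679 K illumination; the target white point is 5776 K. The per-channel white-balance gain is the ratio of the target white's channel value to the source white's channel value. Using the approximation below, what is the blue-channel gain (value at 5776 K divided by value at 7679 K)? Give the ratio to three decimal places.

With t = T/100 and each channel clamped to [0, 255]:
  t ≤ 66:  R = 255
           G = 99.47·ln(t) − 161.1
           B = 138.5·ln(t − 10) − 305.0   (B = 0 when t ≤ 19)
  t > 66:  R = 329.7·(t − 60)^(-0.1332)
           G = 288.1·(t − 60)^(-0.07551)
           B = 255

At 7679 K (t = 76.79):
  B = 255 by definition for t > 66.
At 5776 K (t = 57.76):
  B = 138.5·ln(57.76 − 10) − 305.0 = 138.5·ln 47.76 − 305.0 = 138.5·3.8662 − 305.0 = 230.467.
Gain = 230.467 / 255.000 = 0.9038 → 0.904.

0.904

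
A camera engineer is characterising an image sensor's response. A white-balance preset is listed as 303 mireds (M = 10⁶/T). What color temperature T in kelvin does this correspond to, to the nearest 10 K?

T = 10⁶ / 303 = 3300.33 K → 3300 K.

3300 K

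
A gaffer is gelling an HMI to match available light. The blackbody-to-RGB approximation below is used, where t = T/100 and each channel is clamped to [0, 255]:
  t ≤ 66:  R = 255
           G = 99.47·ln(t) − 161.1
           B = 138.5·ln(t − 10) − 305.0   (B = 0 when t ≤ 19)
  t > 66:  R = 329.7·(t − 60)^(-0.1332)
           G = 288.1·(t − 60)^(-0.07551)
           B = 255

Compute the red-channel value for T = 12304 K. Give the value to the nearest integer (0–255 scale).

190

t = 12304/100 = 123.04; the t > 66 branch applies.
R = 329.7·(123.04 − 60)^(-0.1332) = 329.7·63.04^(-0.1332) = 329.7·0.57583 = 189.850.
Rounded: 190.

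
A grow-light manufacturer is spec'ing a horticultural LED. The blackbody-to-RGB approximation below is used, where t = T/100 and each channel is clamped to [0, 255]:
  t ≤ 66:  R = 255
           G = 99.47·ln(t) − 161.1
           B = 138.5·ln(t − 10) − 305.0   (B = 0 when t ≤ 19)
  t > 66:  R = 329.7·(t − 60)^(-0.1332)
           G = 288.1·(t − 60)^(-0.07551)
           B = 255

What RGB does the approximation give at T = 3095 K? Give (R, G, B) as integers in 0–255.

(255, 180, 116)

t = 3095/100 = 30.95; the t ≤ 66 branch applies.
R = 255 by definition for t ≤ 66.
G = 99.47·ln 30.95 − 161.1 = 99.47·3.4324 − 161.1 = 180.318.
B = 138.5·ln(30.95 − 10) − 305.0 = 138.5·ln 20.95 − 305.0 = 138.5·3.0421 − 305.0 = 116.336.
Rounded: (255, 180, 116).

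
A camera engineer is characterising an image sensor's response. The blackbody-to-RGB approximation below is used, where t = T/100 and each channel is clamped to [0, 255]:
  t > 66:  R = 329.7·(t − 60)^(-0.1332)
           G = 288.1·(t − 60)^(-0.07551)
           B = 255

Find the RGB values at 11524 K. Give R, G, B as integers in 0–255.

R=193, G=213, B=255

t = 11524/100 = 115.24; the t > 66 branch applies.
R = 329.7·(115.24 − 60)^(-0.1332) = 329.7·55.24^(-0.1332) = 329.7·0.58605 = 193.219.
G = 288.1·(115.24 − 60)^(-0.07551) = 288.1·55.24^(-0.07551) = 288.1·0.73866 = 212.807.
B = 255 by definition for t > 66.
Rounded: (193, 213, 255).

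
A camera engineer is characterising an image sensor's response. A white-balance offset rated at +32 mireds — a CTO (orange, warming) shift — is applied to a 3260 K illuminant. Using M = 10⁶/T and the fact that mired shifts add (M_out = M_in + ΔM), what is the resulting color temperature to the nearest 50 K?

M_in = 10⁶/3260 = 306.75 mireds.
M_out = 306.75 + (+32) = 338.75 mireds.
T_out = 10⁶/338.75 = 2952.0 K → 2950 K.

2950 K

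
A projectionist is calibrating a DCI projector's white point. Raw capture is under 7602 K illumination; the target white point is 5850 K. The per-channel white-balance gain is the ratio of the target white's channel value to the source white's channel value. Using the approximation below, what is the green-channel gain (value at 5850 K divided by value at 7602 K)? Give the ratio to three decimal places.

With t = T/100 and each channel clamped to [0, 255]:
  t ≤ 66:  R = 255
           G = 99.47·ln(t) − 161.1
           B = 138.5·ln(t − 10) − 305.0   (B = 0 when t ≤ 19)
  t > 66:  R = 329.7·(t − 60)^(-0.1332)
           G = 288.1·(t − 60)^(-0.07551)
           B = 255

1.043

At 7602 K (t = 76.02):
  G = 288.1·(76.02 − 60)^(-0.07551) = 288.1·16.02^(-0.07551) = 288.1·0.81103 = 233.657.
At 5850 K (t = 58.5):
  G = 99.47·ln 58.5 − 161.1 = 99.47·4.0690 − 161.1 = 243.646.
Gain = 243.646 / 233.657 = 1.0428 → 1.043.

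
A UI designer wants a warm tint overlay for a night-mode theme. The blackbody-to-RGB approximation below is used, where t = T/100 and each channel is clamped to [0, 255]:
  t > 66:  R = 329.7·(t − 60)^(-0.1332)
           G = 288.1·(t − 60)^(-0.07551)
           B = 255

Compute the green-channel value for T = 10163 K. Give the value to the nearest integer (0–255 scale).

t = 10163/100 = 101.63; the t > 66 branch applies.
G = 288.1·(101.63 − 60)^(-0.07551) = 288.1·41.63^(-0.07551) = 288.1·0.75460 = 217.401.
Rounded: 217.

217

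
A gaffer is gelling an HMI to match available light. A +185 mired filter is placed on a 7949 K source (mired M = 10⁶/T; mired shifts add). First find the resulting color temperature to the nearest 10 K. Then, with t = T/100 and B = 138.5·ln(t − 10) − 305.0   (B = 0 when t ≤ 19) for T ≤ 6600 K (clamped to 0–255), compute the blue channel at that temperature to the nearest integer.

M_in = 10⁶/7949 = 125.80; M_out = 125.80 + (+185) = 310.80.
T_out = 10⁶/310.80 = 3217.5 K → 3220 K; t = 32.2.
B = 138.5·ln(32.2 − 10) − 305.0 = 138.5·ln 22.2 − 305.0 = 138.5·3.1001 − 305.0 = 124.363.
Rounded: 124.

124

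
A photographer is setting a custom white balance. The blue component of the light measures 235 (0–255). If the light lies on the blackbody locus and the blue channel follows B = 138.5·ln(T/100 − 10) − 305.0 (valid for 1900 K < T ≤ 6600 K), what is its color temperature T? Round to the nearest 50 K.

ln(t − 10) = (235 + 305.0) / 138.5 = 3.8989.
t − 10 = e^3.8989 = 49.349, so t = 59.349.
T = 100·t = 5935 K → 5950 K to the nearest 50 K.

5950 K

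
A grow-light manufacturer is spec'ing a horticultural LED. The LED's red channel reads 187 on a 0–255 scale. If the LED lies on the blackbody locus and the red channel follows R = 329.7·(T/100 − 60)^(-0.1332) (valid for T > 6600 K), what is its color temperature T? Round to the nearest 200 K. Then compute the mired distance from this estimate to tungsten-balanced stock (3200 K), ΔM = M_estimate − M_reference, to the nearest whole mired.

-236 mireds

(t − 60)^(-0.1332) = 187/329.7 = 0.56718.
t − 60 = 0.56718^(1/-0.1332) = 0.56718^(-7.508) = 70.620, so t = 130.620.
T = 100·t = 13062 K → 13000 K to the nearest 200 K.
M_estimate = 10⁶/13000 = 76.92; M_reference = 10⁶/3200 = 312.50.
ΔM = 76.92 − 312.50 = -235.58 → -236 mireds.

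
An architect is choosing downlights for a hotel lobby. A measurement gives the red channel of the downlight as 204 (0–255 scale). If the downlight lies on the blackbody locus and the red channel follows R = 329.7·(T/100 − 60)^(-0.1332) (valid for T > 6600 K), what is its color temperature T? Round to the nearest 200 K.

9600 K

(t − 60)^(-0.1332) = 204/329.7 = 0.61874.
t − 60 = 0.61874^(1/-0.1332) = 0.61874^(-7.508) = 36.748, so t = 96.748.
T = 100·t = 9675 K → 9600 K to the nearest 200 K.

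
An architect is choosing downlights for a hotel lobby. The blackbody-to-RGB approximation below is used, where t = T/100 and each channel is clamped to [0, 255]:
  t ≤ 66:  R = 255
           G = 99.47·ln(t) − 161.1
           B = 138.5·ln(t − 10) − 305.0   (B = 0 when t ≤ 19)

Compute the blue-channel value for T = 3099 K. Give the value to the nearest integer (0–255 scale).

117

t = 3099/100 = 30.99; the t ≤ 66 branch applies.
B = 138.5·ln(30.99 − 10) − 305.0 = 138.5·ln 20.99 − 305.0 = 138.5·3.0440 − 305.0 = 116.600.
Rounded: 117.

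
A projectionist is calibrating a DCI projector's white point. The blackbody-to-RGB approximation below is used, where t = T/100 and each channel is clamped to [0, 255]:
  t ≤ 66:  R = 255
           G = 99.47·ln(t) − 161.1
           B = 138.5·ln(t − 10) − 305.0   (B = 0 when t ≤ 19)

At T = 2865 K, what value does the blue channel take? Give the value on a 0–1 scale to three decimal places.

0.393

t = 2865/100 = 28.65; the t ≤ 66 branch applies.
B = 138.5·ln(28.65 − 10) − 305.0 = 138.5·ln 18.65 − 305.0 = 138.5·2.9258 − 305.0 = 100.230.
On a 0–1 scale: 100.230/255 = 0.3931 → 0.393.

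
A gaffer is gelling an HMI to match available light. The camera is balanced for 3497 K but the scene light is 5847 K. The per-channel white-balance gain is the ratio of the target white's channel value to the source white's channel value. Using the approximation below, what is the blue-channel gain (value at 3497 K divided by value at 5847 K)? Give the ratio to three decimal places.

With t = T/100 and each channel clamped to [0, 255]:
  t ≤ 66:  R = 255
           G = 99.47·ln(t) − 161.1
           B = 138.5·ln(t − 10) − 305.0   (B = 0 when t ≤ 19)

At 5847 K (t = 58.47):
  B = 138.5·ln(58.47 − 10) − 305.0 = 138.5·ln 48.47 − 305.0 = 138.5·3.8809 − 305.0 = 232.511.
At 3497 K (t = 34.97):
  B = 138.5·ln(34.97 − 10) − 305.0 = 138.5·ln 24.97 − 305.0 = 138.5·3.2177 − 305.0 = 140.648.
Gain = 140.648 / 232.511 = 0.6049 → 0.605.

0.605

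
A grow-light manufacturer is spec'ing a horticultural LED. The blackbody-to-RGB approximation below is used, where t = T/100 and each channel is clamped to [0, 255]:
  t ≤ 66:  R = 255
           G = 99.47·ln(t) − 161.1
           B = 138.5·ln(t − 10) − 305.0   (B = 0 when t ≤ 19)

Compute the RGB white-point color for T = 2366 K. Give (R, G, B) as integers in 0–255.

t = 2366/100 = 23.66; the t ≤ 66 branch applies.
R = 255 by definition for t ≤ 66.
G = 99.47·ln 23.66 − 161.1 = 99.47·3.1638 − 161.1 = 153.602.
B = 138.5·ln(23.66 − 10) − 305.0 = 138.5·ln 13.66 − 305.0 = 138.5·2.6145 − 305.0 = 57.104.
Rounded: (255, 154, 57).

(255, 154, 57)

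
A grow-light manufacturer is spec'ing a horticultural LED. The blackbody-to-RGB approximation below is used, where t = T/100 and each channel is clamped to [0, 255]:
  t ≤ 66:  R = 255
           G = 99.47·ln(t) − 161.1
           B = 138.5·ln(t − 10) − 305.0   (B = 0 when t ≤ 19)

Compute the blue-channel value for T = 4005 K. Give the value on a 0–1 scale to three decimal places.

t = 4005/100 = 40.05; the t ≤ 66 branch applies.
B = 138.5·ln(40.05 − 10) − 305.0 = 138.5·ln 30.05 − 305.0 = 138.5·3.4029 − 305.0 = 166.296.
On a 0–1 scale: 166.296/255 = 0.6521 → 0.652.

0.652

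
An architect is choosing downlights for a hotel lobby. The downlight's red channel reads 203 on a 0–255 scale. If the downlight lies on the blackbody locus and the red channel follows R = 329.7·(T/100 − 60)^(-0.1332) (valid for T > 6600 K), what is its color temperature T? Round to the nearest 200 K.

(t − 60)^(-0.1332) = 203/329.7 = 0.61571.
t − 60 = 0.61571^(1/-0.1332) = 0.61571^(-7.508) = 38.129, so t = 98.129.
T = 100·t = 9813 K → 9800 K to the nearest 200 K.

9800 K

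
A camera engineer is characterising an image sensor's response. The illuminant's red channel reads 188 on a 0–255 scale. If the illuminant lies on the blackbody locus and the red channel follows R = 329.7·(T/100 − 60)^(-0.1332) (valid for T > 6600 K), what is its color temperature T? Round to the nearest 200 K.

(t − 60)^(-0.1332) = 188/329.7 = 0.57022.
t − 60 = 0.57022^(1/-0.1332) = 0.57022^(-7.508) = 67.848, so t = 127.848.
T = 100·t = 12785 K → 12800 K to the nearest 200 K.

12800 K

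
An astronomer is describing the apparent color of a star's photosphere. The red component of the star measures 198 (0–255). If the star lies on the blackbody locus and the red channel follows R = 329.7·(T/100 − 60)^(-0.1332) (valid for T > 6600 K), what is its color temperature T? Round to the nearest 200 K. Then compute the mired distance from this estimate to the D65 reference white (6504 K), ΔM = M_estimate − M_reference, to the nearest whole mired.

-59 mireds

(t − 60)^(-0.1332) = 198/329.7 = 0.60055.
t − 60 = 0.60055^(1/-0.1332) = 0.60055^(-7.508) = 45.980, so t = 105.980.
T = 100·t = 10598 K → 10600 K to the nearest 200 K.
M_estimate = 10⁶/10600 = 94.34; M_reference = 10⁶/6504 = 153.75.
ΔM = 94.34 − 153.75 = -59.41 → -59 mireds.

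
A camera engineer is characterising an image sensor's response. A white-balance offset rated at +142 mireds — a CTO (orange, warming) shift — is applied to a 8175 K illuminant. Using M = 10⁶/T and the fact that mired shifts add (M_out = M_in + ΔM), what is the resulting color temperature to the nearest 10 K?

3780 K

M_in = 10⁶/8175 = 122.32 mireds.
M_out = 122.32 + (+142) = 264.32 mireds.
T_out = 10⁶/264.32 = 3783.2 K → 3780 K.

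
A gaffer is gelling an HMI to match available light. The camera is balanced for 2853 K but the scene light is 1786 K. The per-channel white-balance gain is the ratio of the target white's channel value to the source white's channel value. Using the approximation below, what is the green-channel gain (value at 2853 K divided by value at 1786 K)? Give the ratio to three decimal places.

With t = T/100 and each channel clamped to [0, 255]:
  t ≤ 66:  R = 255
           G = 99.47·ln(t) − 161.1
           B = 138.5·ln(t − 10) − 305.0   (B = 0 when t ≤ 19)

1.371

At 1786 K (t = 17.86):
  G = 99.47·ln 17.86 − 161.1 = 99.47·2.8826 − 161.1 = 125.629.
At 2853 K (t = 28.53):
  G = 99.47·ln 28.53 − 161.1 = 99.47·3.3510 − 161.1 = 172.220.
Gain = 172.220 / 125.629 = 1.3709 → 1.371.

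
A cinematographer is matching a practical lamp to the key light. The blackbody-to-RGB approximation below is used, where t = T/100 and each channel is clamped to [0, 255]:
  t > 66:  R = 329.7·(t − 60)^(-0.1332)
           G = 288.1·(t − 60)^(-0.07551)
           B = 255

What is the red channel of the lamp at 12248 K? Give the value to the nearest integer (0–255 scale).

190

t = 12248/100 = 122.48; the t > 66 branch applies.
R = 329.7·(122.48 − 60)^(-0.1332) = 329.7·62.48^(-0.1332) = 329.7·0.57651 = 190.076.
Rounded: 190.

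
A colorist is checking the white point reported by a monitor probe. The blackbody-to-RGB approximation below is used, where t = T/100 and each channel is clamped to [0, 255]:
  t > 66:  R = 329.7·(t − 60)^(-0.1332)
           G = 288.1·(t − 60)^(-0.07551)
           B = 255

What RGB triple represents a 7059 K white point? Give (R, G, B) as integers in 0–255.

t = 7059/100 = 70.59; the t > 66 branch applies.
R = 329.7·(70.59 − 60)^(-0.1332) = 329.7·10.59^(-0.1332) = 329.7·0.73027 = 240.770.
G = 288.1·(70.59 − 60)^(-0.07551) = 288.1·10.59^(-0.07551) = 288.1·0.83678 = 241.076.
B = 255 by definition for t > 66.
Rounded: (241, 241, 255).

(241, 241, 255)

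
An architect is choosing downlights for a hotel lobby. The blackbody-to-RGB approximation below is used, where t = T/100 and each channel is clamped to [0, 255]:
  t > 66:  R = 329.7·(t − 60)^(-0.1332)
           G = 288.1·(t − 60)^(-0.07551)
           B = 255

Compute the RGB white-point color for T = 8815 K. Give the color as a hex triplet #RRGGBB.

#D3E0FF

t = 8815/100 = 88.15; the t > 66 branch applies.
R = 329.7·(88.15 − 60)^(-0.1332) = 329.7·28.15^(-0.1332) = 329.7·0.64111 = 211.372.
G = 288.1·(88.15 − 60)^(-0.07551) = 288.1·28.15^(-0.07551) = 288.1·0.77723 = 223.920.
B = 255 by definition for t > 66.
Rounded: (211, 224, 255).
In hex: #D3E0FF.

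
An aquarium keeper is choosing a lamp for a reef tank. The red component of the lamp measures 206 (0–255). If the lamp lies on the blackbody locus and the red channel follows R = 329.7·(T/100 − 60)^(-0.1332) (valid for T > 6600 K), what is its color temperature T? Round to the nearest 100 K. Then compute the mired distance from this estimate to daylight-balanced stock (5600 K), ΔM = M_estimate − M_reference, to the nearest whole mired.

(t − 60)^(-0.1332) = 206/329.7 = 0.62481.
t − 60 = 0.62481^(1/-0.1332) = 0.62481^(-7.508) = 34.152, so t = 94.152.
T = 100·t = 9415 K → 9400 K to the nearest 100 K.
M_estimate = 10⁶/9400 = 106.38; M_reference = 10⁶/5600 = 178.57.
ΔM = 106.38 − 178.57 = -72.19 → -72 mireds.

-72 mireds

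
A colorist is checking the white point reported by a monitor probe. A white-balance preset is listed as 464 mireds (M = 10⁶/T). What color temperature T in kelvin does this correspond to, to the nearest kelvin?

2155 K

T = 10⁶ / 464 = 2155.17 K → 2155 K.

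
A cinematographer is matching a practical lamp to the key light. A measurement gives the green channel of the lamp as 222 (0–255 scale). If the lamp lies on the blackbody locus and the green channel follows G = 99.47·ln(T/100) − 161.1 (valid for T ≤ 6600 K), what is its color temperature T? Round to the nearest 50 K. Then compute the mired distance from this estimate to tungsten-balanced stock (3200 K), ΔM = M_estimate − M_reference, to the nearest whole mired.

-100 mireds

ln t = (222 + 161.1) / 99.47 = 3.8514.
t = e^3.8514 = 47.059.
T = 100·t = 4706 K → 4700 K to the nearest 50 K.
M_estimate = 10⁶/4700 = 212.77; M_reference = 10⁶/3200 = 312.50.
ΔM = 212.77 − 312.50 = -99.73 → -100 mireds.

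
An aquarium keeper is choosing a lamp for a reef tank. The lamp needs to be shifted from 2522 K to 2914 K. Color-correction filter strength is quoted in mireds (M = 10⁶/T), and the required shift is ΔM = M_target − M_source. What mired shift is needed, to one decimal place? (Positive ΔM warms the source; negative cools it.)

M_source = 10⁶/2522 = 396.511; M_target = 10⁶/2914 = 343.171.
ΔM = 343.171 − 396.511 = -53.340 → -53.3 mireds, a cooling shift.

-53.3 mireds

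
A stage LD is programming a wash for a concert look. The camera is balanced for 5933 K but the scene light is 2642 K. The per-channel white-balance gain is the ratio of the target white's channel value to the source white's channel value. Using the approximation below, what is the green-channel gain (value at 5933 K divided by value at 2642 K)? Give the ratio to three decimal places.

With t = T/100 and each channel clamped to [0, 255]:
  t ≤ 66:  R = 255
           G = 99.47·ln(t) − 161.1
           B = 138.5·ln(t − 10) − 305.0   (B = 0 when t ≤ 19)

1.489

At 2642 K (t = 26.42):
  G = 99.47·ln 26.42 − 161.1 = 99.47·3.2741 − 161.1 = 164.577.
At 5933 K (t = 59.33):
  G = 99.47·ln 59.33 − 161.1 = 99.47·4.0831 − 161.1 = 245.047.
Gain = 245.047 / 164.577 = 1.4890 → 1.489.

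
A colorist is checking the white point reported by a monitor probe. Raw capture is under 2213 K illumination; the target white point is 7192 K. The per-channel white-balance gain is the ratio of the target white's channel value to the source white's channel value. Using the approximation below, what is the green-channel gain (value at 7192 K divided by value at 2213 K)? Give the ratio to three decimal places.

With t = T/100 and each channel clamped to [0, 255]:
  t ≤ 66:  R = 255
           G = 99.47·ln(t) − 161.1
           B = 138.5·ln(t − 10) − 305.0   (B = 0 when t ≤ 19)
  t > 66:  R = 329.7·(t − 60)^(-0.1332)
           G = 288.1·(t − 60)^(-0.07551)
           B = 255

At 2213 K (t = 22.13):
  G = 99.47·ln 22.13 − 161.1 = 99.47·3.0969 − 161.1 = 146.952.
At 7192 K (t = 71.92):
  G = 288.1·(71.92 − 60)^(-0.07551) = 288.1·11.92^(-0.07551) = 288.1·0.82934 = 238.932.
Gain = 238.932 / 146.952 = 1.6259 → 1.626.

1.626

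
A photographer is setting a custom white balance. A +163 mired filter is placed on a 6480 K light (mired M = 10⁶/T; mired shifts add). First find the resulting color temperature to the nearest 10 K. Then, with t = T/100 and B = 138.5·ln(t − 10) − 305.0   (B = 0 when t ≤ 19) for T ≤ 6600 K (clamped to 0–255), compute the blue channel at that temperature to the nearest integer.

M_in = 10⁶/6480 = 154.32; M_out = 154.32 + (+163) = 317.32.
T_out = 10⁶/317.32 = 3151.4 K → 3150 K; t = 31.5.
B = 138.5·ln(31.5 − 10) − 305.0 = 138.5·ln 21.5 − 305.0 = 138.5·3.0681 − 305.0 = 119.925.
Rounded: 120.

120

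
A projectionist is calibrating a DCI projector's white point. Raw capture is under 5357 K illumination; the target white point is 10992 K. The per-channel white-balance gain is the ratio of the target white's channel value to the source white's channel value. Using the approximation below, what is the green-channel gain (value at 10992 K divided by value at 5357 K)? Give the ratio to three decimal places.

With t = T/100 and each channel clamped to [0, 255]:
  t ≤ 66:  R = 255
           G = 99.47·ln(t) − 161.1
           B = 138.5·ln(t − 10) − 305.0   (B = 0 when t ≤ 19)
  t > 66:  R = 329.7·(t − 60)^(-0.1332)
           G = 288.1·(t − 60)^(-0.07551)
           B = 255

0.913

At 5357 K (t = 53.57):
  G = 99.47·ln 53.57 − 161.1 = 99.47·3.9810 − 161.1 = 234.889.
At 10992 K (t = 109.92):
  G = 288.1·(109.92 − 60)^(-0.07551) = 288.1·49.92^(-0.07551) = 288.1·0.74433 = 214.440.
Gain = 214.440 / 234.889 = 0.9129 → 0.913.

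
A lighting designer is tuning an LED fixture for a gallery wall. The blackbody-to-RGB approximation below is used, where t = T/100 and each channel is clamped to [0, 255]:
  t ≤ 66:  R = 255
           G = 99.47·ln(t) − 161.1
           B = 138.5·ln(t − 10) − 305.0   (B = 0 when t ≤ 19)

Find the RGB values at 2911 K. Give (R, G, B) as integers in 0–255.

(255, 174, 104)

t = 2911/100 = 29.11; the t ≤ 66 branch applies.
R = 255 by definition for t ≤ 66.
G = 99.47·ln 29.11 − 161.1 = 99.47·3.3711 − 161.1 = 174.222.
B = 138.5·ln(29.11 − 10) − 305.0 = 138.5·ln 19.11 − 305.0 = 138.5·2.9502 − 305.0 = 103.604.
Rounded: (255, 174, 104).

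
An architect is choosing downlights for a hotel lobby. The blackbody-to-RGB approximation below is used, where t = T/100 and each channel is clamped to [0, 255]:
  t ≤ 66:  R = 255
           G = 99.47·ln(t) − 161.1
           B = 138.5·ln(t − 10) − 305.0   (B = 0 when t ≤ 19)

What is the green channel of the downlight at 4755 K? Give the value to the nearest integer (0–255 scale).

t = 4755/100 = 47.55; the t ≤ 66 branch applies.
G = 99.47·ln 47.55 − 161.1 = 99.47·3.8618 − 161.1 = 223.031.
Rounded: 223.

223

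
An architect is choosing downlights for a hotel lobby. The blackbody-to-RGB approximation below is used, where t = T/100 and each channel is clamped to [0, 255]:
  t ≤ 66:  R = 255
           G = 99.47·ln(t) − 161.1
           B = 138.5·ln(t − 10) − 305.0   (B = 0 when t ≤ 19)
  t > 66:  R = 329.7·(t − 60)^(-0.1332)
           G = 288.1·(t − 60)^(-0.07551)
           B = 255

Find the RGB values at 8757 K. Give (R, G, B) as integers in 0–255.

(212, 224, 255)

t = 8757/100 = 87.57; the t > 66 branch applies.
R = 329.7·(87.57 − 60)^(-0.1332) = 329.7·27.57^(-0.1332) = 329.7·0.64289 = 211.959.
G = 288.1·(87.57 − 60)^(-0.07551) = 288.1·27.57^(-0.07551) = 288.1·0.77845 = 224.272.
B = 255 by definition for t > 66.
Rounded: (212, 224, 255).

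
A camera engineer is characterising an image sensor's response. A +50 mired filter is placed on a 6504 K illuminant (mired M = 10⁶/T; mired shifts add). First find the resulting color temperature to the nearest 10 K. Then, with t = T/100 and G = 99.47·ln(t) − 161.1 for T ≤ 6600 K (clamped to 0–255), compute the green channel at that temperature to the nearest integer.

M_in = 10⁶/6504 = 153.75; M_out = 153.75 + (+50) = 203.75.
T_out = 10⁶/203.75 = 4907.9 K → 4910 K; t = 49.1.
G = 99.47·ln 49.1 − 161.1 = 99.47·3.8939 − 161.1 = 226.222.
Rounded: 226.

226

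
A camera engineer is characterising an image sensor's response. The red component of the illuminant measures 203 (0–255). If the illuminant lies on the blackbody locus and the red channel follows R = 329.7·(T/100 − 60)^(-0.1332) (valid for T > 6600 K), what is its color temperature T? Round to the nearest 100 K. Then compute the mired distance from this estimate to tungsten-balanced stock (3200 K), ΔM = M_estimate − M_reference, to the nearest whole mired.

(t − 60)^(-0.1332) = 203/329.7 = 0.61571.
t − 60 = 0.61571^(1/-0.1332) = 0.61571^(-7.508) = 38.129, so t = 98.129.
T = 100·t = 9813 K → 9800 K to the nearest 100 K.
M_estimate = 10⁶/9800 = 102.04; M_reference = 10⁶/3200 = 312.50.
ΔM = 102.04 − 312.50 = -210.46 → -210 mireds.

-210 mireds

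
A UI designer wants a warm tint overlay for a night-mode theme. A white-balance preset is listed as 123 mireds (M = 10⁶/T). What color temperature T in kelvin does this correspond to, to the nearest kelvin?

8130 K

T = 10⁶ / 123 = 8130.08 K → 8130 K.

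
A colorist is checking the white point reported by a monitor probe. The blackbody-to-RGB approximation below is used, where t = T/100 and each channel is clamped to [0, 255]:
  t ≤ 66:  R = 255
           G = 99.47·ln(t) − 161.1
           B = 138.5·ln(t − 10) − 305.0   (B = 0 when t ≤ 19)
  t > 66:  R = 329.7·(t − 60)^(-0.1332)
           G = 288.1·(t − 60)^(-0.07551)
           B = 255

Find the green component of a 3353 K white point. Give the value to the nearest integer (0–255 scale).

188

t = 3353/100 = 33.53; the t ≤ 66 branch applies.
G = 99.47·ln 33.53 − 161.1 = 99.47·3.5124 − 161.1 = 188.282.
Rounded: 188.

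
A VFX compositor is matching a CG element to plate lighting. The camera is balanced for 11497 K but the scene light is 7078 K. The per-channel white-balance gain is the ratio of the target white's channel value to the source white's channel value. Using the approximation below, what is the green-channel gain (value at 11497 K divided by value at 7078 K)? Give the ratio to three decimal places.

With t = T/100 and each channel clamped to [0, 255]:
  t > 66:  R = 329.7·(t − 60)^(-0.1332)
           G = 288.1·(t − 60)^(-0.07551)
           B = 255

At 7078 K (t = 70.78):
  G = 288.1·(70.78 − 60)^(-0.07551) = 288.1·10.78^(-0.07551) = 288.1·0.83565 = 240.752.
At 11497 K (t = 114.97):
  G = 288.1·(114.97 − 60)^(-0.07551) = 288.1·54.97^(-0.07551) = 288.1·0.73893 = 212.886.
Gain = 212.886 / 240.752 = 0.8843 → 0.884.

0.884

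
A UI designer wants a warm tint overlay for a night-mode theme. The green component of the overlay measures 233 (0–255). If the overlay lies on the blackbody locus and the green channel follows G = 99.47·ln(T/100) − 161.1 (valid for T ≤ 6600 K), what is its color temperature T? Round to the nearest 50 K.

ln t = (233 + 161.1) / 99.47 = 3.9620.
t = e^3.9620 = 52.562.
T = 100·t = 5256 K → 5250 K to the nearest 50 K.

5250 K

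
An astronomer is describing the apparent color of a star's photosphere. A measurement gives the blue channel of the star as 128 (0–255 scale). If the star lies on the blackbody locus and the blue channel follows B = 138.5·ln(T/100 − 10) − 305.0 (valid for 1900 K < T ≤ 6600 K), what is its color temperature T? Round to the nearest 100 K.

3300 K

ln(t − 10) = (128 + 305.0) / 138.5 = 3.1264.
t − 10 = e^3.1264 = 22.791, so t = 32.791.
T = 100·t = 3279 K → 3300 K to the nearest 100 K.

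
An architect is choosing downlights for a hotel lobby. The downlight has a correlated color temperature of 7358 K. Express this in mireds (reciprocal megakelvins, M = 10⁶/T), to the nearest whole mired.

136 mireds

M = 10⁶ / 7358 = 135.906 → 136 mireds.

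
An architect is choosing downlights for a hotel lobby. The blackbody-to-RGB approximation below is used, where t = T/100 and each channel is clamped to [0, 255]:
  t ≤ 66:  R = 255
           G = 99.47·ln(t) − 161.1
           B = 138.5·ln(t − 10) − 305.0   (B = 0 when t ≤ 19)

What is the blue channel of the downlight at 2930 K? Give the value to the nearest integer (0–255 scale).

105

t = 2930/100 = 29.3; the t ≤ 66 branch applies.
B = 138.5·ln(29.3 − 10) − 305.0 = 138.5·ln 19.3 − 305.0 = 138.5·2.9601 − 305.0 = 104.975.
Rounded: 105.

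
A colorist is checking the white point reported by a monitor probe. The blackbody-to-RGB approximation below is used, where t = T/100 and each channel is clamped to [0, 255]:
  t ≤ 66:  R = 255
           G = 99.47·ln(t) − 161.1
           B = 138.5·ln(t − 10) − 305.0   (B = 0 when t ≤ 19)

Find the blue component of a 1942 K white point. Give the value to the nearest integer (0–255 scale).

6

t = 1942/100 = 19.42; the t ≤ 66 branch applies.
B = 138.5·ln(19.42 − 10) − 305.0 = 138.5·ln 9.42 − 305.0 = 138.5·2.2428 − 305.0 = 5.633.
Rounded: 6.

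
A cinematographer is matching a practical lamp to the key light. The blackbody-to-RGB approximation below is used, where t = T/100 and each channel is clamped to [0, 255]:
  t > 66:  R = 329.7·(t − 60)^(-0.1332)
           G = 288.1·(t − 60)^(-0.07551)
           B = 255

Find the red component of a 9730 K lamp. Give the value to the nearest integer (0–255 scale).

204

t = 9730/100 = 97.3; the t > 66 branch applies.
R = 329.7·(97.3 − 60)^(-0.1332) = 329.7·37.3^(-0.1332) = 329.7·0.61752 = 203.595.
Rounded: 204.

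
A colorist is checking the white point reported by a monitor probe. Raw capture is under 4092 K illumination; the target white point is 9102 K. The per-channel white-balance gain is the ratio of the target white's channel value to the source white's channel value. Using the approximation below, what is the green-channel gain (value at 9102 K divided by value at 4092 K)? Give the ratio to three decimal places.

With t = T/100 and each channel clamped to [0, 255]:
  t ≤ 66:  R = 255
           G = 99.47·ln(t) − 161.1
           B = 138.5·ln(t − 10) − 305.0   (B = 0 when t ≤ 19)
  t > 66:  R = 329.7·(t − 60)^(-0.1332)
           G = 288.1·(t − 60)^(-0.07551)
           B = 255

At 4092 K (t = 40.92):
  G = 99.47·ln 40.92 − 161.1 = 99.47·3.7116 − 161.1 = 208.095.
At 9102 K (t = 91.02):
  G = 288.1·(91.02 − 60)^(-0.07551) = 288.1·31.02^(-0.07551) = 288.1·0.77155 = 222.285.
Gain = 222.285 / 208.095 = 1.0682 → 1.068.

1.068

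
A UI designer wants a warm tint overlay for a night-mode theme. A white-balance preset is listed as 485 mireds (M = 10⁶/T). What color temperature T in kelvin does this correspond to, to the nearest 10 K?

T = 10⁶ / 485 = 2061.86 K → 2060 K.

2060 K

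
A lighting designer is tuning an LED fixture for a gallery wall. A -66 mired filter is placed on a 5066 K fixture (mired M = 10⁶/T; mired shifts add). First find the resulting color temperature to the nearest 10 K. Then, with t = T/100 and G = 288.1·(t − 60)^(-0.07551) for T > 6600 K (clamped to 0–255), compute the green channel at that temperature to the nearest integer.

234

M_in = 10⁶/5066 = 197.39; M_out = 197.39 + (-66) = 131.39.
T_out = 10⁶/131.39 = 7610.7 K → 7610 K; t = 76.1.
G = 288.1·(76.1 − 60)^(-0.07551) = 288.1·16.1^(-0.07551) = 288.1·0.81072 = 233.569.
Rounded: 234.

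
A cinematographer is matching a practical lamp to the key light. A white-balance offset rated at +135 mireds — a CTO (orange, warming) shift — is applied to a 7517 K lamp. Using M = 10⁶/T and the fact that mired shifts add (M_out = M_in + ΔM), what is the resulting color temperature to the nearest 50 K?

M_in = 10⁶/7517 = 133.03 mireds.
M_out = 133.03 + (+135) = 268.03 mireds.
T_out = 10⁶/268.03 = 3730.9 K → 3750 K.

3750 K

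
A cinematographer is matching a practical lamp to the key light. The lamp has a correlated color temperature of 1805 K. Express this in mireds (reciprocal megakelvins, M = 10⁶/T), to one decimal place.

554.0 mireds

M = 10⁶ / 1805 = 554.017 → 554.0 mireds.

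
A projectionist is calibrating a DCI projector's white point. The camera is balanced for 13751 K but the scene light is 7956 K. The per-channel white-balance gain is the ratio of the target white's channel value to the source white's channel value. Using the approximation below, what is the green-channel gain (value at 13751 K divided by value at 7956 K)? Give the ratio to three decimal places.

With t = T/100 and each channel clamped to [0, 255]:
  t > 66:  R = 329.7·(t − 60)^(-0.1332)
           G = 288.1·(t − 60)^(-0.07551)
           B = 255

At 7956 K (t = 79.56):
  G = 288.1·(79.56 − 60)^(-0.07551) = 288.1·19.56^(-0.07551) = 288.1·0.79889 = 230.161.
At 13751 K (t = 137.51):
  G = 288.1·(137.51 − 60)^(-0.07551) = 288.1·77.51^(-0.07551) = 288.1·0.72000 = 207.433.
Gain = 207.433 / 230.161 = 0.9013 → 0.901.

0.901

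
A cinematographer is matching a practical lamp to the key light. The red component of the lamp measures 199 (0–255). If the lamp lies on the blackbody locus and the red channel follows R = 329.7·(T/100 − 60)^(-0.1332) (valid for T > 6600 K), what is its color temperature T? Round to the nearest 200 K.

10400 K

(t − 60)^(-0.1332) = 199/329.7 = 0.60358.
t − 60 = 0.60358^(1/-0.1332) = 0.60358^(-7.508) = 44.273, so t = 104.273.
T = 100·t = 10427 K → 10400 K to the nearest 200 K.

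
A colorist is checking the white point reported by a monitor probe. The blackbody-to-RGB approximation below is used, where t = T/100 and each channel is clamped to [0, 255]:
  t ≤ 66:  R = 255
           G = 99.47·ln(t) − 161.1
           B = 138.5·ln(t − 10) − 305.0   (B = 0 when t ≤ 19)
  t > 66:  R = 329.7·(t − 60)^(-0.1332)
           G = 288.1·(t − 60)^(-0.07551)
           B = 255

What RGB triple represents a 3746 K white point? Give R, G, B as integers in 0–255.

R=255, G=199, B=154

t = 3746/100 = 37.46; the t ≤ 66 branch applies.
R = 255 by definition for t ≤ 66.
G = 99.47·ln 37.46 − 161.1 = 99.47·3.6233 − 161.1 = 199.307.
B = 138.5·ln(37.46 − 10) − 305.0 = 138.5·ln 27.46 − 305.0 = 138.5·3.3127 − 305.0 = 153.813.
Rounded: (255, 199, 154).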